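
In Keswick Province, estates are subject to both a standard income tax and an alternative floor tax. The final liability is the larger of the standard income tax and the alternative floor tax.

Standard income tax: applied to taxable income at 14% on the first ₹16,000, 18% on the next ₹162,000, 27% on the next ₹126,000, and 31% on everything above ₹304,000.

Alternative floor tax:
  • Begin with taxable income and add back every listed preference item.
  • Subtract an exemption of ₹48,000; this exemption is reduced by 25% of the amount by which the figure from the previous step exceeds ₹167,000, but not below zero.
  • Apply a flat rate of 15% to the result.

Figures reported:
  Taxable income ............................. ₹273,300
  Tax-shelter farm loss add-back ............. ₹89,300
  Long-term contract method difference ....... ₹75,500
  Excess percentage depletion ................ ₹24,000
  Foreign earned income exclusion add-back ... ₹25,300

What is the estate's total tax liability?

Alternative floor tax:
  Adjusted income: ₹273,300 + ₹89,300 + ₹75,500 + ₹24,000 + ₹25,300 = ₹487,400
  Exemption: 25% × (₹487,400 − ₹167,000) = ₹80,100 ≥ ₹48,000, so the exemption is fully phased out
  Base: ₹487,400 − ₹0 = ₹487,400
  ₹487,400 × 15% = ₹73,110

Standard income tax:
  ₹16,000 × 14% = ₹2,240
  ₹162,000 × 18% = ₹29,160
  ₹95,300 × 27% = ₹25,731
  → ₹57,131

₹73,110 > ₹57,131, so the alternative floor tax is the binding amount.

₹73,110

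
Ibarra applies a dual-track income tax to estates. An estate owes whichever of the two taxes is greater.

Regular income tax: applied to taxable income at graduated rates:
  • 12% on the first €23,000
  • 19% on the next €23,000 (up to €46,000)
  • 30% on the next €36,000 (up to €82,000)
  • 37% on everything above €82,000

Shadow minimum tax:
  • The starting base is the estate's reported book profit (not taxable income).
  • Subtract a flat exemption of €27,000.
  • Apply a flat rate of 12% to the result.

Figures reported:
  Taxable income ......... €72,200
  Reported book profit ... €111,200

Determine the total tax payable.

Regular income tax:
  €23,000 × 12% = €2,760
  €23,000 × 19% = €4,370
  €26,200 × 30% = €7,860
  → €14,990

Shadow minimum tax:
  Base (reported book profit): €111,200
  Less exemption €27,000 → base €84,200
  €84,200 × 12% = €10,104

€14,990 > €10,104, so the regular income tax governs.

€14,990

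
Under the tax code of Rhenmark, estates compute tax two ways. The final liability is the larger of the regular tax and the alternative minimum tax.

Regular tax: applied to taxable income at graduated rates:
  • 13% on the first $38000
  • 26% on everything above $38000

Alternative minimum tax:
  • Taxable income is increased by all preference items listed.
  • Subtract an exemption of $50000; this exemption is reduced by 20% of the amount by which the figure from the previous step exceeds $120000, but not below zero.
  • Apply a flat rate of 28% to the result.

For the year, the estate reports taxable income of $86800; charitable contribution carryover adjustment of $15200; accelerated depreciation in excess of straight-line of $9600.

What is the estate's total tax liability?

Regular tax:
  $38000 × 13% = $4940
  $48800 × 26% = $12688
  → $17628

Alternative minimum tax:
  Adjusted income: $86800 + $15200 + $9600 = $111600
  Exemption: $111600 ≤ $120000, so full $50000 applies
  Base: $111600 − $50000 = $61600
  $61600 × 28% = $17248

$17628 > $17248, so the regular tax governs.

$17628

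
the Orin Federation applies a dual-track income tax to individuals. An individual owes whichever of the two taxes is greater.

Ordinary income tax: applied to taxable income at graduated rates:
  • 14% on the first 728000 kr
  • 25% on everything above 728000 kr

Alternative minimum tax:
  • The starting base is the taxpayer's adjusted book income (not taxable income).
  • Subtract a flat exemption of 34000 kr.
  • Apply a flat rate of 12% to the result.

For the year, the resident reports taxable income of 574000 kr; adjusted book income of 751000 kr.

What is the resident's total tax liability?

Ordinary income tax:
  574000 kr × 14% = 80360 kr

Alternative minimum tax:
  Base (adjusted book income): 751000 kr
  Less exemption 34000 kr → base 717000 kr
  717000 kr × 12% = 86040 kr

86040 kr > 80360 kr, so the alternative minimum tax is the binding amount.

86040 kr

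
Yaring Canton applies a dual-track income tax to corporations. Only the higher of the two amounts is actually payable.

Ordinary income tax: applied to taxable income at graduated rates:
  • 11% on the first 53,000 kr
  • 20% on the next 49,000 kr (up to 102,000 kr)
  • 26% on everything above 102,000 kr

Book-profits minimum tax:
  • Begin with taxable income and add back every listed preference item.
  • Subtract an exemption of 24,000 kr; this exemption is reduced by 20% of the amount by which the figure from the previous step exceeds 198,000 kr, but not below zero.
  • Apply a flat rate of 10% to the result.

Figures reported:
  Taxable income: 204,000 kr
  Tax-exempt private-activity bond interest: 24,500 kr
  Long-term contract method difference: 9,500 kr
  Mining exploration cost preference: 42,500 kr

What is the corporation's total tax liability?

42,150 kr

Book-profits minimum tax:
  Adjusted income: 204,000 kr + 24,500 kr + 9,500 kr + 42,500 kr = 280,500 kr
  Exemption: 24,000 kr − 20% × (280,500 kr − 198,000 kr) = 24,000 kr − 16,500 kr = 7,500 kr
  Base: 280,500 kr − 7,500 kr = 273,000 kr
  273,000 kr × 10% = 27,300 kr

Ordinary income tax:
  53,000 kr × 11% = 5,830 kr
  49,000 kr × 20% = 9,800 kr
  102,000 kr × 26% = 26,520 kr
  → 42,150 kr

42,150 kr > 27,300 kr, so the ordinary income tax governs.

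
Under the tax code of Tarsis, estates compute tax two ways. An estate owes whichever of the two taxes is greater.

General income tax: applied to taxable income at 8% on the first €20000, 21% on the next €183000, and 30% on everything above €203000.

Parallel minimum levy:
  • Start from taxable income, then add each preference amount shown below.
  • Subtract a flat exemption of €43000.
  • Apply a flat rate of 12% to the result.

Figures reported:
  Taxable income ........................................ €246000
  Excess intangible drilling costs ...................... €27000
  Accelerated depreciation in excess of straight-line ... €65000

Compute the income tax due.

Parallel minimum levy:
  Adjusted income: €246000 + €27000 + €65000 = €338000
  Less exemption €43000 → base €295000
  €295000 × 12% = €35400

General income tax:
  €20000 × 8% = €1600
  €183000 × 21% = €38430
  €43000 × 30% = €12900
  → €52930

€52930 > €35400, so the general income tax governs.

€52930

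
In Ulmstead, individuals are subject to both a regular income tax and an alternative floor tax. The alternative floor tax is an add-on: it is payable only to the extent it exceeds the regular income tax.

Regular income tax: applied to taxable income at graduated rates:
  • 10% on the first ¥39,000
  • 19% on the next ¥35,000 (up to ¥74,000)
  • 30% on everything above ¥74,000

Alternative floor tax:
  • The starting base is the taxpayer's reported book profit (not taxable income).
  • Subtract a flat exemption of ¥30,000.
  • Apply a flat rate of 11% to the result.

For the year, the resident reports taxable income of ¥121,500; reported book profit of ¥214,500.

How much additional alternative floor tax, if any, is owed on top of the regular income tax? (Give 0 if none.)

Regular income tax:
  ¥39,000 × 10% = ¥3,900
  ¥35,000 × 19% = ¥6,650
  ¥47,500 × 30% = ¥14,250
  → ¥24,800

Alternative floor tax:
  Base (reported book profit): ¥214,500
  Less exemption ¥30,000 → base ¥184,500
  ¥184,500 × 11% = ¥20,295

¥20,295 ≤ ¥24,800, so no add-on is due.

¥0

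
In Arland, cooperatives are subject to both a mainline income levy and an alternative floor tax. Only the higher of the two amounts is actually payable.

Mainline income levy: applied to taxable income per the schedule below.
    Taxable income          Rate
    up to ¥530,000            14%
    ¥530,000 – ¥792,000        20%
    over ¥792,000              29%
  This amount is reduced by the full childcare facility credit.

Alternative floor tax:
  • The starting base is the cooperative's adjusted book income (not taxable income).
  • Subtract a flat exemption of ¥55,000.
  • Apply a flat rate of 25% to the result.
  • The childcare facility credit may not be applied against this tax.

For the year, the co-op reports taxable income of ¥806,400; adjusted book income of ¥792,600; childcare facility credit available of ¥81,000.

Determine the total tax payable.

Mainline income levy:
  ¥530,000 × 14% = ¥74,200
  ¥262,000 × 20% = ¥52,400
  ¥14,400 × 29% = ¥4,176
  → ¥130,776
  Less childcare facility credit ¥81,000 → ¥49,776

Alternative floor tax:
  Base (adjusted book income): ¥792,600
  Less exemption ¥55,000 → base ¥737,600
  ¥737,600 × 25% = ¥184,400

¥184,400 > ¥49,776, so the alternative floor tax is the binding amount.

¥184,400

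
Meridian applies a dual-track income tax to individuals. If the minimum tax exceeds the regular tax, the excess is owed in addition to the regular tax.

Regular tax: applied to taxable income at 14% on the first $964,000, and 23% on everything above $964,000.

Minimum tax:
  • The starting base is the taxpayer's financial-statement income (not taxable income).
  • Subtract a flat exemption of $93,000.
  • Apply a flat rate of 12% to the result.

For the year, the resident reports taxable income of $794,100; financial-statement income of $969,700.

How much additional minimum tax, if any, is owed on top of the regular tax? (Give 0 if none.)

Regular tax:
  $794,100 × 14% = $111,174

Minimum tax:
  Base (financial-statement income): $969,700
  Less exemption $93,000 → base $876,700
  $876,700 × 12% = $105,204

$105,204 ≤ $111,174, so no add-on is due.

$0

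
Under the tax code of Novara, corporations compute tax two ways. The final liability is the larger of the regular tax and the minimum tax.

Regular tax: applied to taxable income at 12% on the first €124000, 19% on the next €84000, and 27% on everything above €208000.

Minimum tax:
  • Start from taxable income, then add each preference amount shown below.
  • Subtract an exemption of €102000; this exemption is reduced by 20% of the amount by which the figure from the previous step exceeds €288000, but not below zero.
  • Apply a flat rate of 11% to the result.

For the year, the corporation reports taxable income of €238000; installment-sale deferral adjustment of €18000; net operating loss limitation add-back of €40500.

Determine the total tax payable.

Minimum tax:
  Adjusted income: €238000 + €18000 + €40500 = €296500
  Exemption: €102000 − 20% × (€296500 − €288000) = €102000 − €1700 = €100300
  Base: €296500 − €100300 = €196200
  €196200 × 11% = €21582

Regular tax:
  €124000 × 12% = €14880
  €84000 × 19% = €15960
  €30000 × 27% = €8100
  → €38940

€38940 > €21582, so the regular tax governs.

€38940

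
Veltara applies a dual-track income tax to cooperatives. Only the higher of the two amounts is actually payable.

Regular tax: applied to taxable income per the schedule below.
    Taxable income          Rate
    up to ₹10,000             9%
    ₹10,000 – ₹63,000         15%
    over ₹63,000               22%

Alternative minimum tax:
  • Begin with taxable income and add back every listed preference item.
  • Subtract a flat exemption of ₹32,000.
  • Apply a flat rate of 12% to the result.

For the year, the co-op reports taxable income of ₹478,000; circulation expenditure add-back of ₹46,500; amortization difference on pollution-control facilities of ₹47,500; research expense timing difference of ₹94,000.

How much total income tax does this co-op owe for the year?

₹100,150

Regular tax:
  ₹10,000 × 9% = ₹900
  ₹53,000 × 15% = ₹7,950
  ₹415,000 × 22% = ₹91,300
  → ₹100,150

Alternative minimum tax:
  Adjusted income: ₹478,000 + ₹46,500 + ₹47,500 + ₹94,000 = ₹666,000
  Less exemption ₹32,000 → base ₹634,000
  ₹634,000 × 12% = ₹76,080

₹100,150 > ₹76,080, so the regular tax governs.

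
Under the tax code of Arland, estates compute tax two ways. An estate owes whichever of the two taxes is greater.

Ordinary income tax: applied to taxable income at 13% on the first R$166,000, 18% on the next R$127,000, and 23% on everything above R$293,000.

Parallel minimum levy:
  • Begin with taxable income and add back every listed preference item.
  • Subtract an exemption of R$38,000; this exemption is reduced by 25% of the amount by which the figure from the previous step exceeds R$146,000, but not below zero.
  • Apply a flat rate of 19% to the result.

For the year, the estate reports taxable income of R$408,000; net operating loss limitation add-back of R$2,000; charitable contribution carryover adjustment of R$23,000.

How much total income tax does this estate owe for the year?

Parallel minimum levy:
  Adjusted income: R$408,000 + R$2,000 + R$23,000 = R$433,000
  Exemption: 25% × (R$433,000 − R$146,000) = R$71,750 ≥ R$38,000, so the exemption is fully phased out
  Base: R$433,000 − R$0 = R$433,000
  R$433,000 × 19% = R$82,270

Ordinary income tax:
  R$166,000 × 13% = R$21,580
  R$127,000 × 18% = R$22,860
  R$115,000 × 23% = R$26,450
  → R$70,890

R$82,270 > R$70,890, so the parallel minimum levy is the binding amount.

R$82,270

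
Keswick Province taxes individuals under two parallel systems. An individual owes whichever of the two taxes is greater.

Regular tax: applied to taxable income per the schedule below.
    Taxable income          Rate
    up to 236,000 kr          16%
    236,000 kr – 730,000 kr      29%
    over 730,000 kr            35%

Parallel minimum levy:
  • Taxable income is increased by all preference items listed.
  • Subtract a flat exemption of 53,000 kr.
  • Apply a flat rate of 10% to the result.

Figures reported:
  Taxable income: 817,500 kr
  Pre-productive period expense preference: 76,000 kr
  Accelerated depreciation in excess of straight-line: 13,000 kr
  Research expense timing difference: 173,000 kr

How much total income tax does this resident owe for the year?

Regular tax:
  236,000 kr × 16% = 37,760 kr
  494,000 kr × 29% = 143,260 kr
  87,500 kr × 35% = 30,625 kr
  → 211,645 kr

Parallel minimum levy:
  Adjusted income: 817,500 kr + 76,000 kr + 13,000 kr + 173,000 kr = 1,079,500 kr
  Less exemption 53,000 kr → base 1,026,500 kr
  1,026,500 kr × 10% = 102,650 kr

211,645 kr > 102,650 kr, so the regular tax governs.

211,645 kr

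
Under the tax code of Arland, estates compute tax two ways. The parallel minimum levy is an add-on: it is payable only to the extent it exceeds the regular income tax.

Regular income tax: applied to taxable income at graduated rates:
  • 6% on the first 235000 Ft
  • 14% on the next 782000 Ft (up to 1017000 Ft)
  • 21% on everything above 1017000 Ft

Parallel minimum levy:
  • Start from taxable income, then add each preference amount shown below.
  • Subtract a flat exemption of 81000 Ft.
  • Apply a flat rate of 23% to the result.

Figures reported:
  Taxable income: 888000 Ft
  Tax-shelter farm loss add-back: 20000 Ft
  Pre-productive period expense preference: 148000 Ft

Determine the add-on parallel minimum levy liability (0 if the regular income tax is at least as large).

118730 Ft

Regular income tax:
  235000 Ft × 6% = 14100 Ft
  653000 Ft × 14% = 91420 Ft
  → 105520 Ft

Parallel minimum levy:
  Adjusted income: 888000 Ft + 20000 Ft + 148000 Ft = 1056000 Ft
  Less exemption 81000 Ft → base 975000 Ft
  975000 Ft × 23% = 224250 Ft

Excess of parallel minimum levy over regular income tax: 224250 Ft − 105520 Ft = 118730 Ft.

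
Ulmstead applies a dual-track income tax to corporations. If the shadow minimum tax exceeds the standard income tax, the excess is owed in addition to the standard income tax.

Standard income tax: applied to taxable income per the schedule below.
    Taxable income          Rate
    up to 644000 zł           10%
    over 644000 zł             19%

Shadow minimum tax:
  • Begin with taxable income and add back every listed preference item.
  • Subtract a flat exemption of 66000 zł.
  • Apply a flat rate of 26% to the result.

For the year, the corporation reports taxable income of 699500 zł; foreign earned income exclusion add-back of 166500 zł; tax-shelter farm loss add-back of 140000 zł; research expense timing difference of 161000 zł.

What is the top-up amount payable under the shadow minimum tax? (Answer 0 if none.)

211315 zł

Shadow minimum tax:
  Adjusted income: 699500 zł + 166500 zł + 140000 zł + 161000 zł = 1167000 zł
  Less exemption 66000 zł → base 1101000 zł
  1101000 zł × 26% = 286260 zł

Standard income tax:
  644000 zł × 10% = 64400 zł
  55500 zł × 19% = 10545 zł
  → 74945 zł

Excess of shadow minimum tax over standard income tax: 286260 zł − 74945 zł = 211315 zł.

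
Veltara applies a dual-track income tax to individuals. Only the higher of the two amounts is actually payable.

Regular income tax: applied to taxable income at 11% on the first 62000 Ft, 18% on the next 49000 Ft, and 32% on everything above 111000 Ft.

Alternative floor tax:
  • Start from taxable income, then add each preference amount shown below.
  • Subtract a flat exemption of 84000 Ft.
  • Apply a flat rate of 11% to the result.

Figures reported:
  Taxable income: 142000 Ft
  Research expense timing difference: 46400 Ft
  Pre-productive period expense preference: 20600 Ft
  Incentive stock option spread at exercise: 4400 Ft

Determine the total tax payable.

25560 Ft

Regular income tax:
  62000 Ft × 11% = 6820 Ft
  49000 Ft × 18% = 8820 Ft
  31000 Ft × 32% = 9920 Ft
  → 25560 Ft

Alternative floor tax:
  Adjusted income: 142000 Ft + 46400 Ft + 20600 Ft + 4400 Ft = 213400 Ft
  Less exemption 84000 Ft → base 129400 Ft
  129400 Ft × 11% = 14234 Ft

25560 Ft > 14234 Ft, so the regular income tax governs.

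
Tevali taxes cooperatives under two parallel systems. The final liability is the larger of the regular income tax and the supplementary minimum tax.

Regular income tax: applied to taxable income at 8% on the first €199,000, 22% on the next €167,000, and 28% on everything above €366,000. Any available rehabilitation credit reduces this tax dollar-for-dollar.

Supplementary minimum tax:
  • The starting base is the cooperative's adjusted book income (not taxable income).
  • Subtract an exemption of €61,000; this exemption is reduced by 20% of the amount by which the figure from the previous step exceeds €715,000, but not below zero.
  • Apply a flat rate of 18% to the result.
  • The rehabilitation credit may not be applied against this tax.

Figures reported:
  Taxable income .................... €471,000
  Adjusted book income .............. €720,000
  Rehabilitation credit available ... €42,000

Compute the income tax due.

€118,800

Supplementary minimum tax:
  Base (adjusted book income): €720,000
  Exemption: €61,000 − 20% × (€720,000 − €715,000) = €61,000 − €1,000 = €60,000
  Base: €720,000 − €60,000 = €660,000
  €660,000 × 18% = €118,800

Regular income tax:
  €199,000 × 8% = €15,920
  €167,000 × 22% = €36,740
  €105,000 × 28% = €29,400
  → €82,060
  Less rehabilitation credit €42,000 → €40,060

€118,800 > €40,060, so the supplementary minimum tax is the binding amount.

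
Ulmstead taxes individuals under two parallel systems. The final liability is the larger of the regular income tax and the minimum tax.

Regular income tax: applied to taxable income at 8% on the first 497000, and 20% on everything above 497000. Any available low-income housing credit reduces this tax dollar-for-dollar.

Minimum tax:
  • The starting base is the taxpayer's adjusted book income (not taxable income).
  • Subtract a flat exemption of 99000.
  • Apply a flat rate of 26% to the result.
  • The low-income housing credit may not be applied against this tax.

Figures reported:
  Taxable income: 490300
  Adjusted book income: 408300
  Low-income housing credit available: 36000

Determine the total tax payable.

80418

Minimum tax:
  Base (adjusted book income): 408300
  Less exemption 99000 → base 309300
  309300 × 26% = 80418

Regular income tax:
  490300 × 8% = 39224
  Less low-income housing credit 36000 → 3224

80418 > 3224, so the minimum tax is the binding amount.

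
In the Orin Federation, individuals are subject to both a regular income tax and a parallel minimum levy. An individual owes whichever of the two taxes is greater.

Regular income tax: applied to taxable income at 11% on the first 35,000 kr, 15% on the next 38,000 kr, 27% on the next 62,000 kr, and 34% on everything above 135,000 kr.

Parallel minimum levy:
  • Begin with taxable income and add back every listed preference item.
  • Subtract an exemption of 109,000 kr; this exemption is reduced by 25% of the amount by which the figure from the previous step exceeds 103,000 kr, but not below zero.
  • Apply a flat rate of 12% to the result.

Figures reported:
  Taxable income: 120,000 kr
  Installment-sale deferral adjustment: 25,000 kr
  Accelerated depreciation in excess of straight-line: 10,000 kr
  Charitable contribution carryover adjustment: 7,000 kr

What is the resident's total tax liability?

Parallel minimum levy:
  Adjusted income: 120,000 kr + 25,000 kr + 10,000 kr + 7,000 kr = 162,000 kr
  Exemption: 109,000 kr − 25% × (162,000 kr − 103,000 kr) = 109,000 kr − 14,750 kr = 94,250 kr
  Base: 162,000 kr − 94,250 kr = 67,750 kr
  67,750 kr × 12% = 8,130 kr

Regular income tax:
  35,000 kr × 11% = 3,850 kr
  38,000 kr × 15% = 5,700 kr
  47,000 kr × 27% = 12,690 kr
  → 22,240 kr

22,240 kr > 8,130 kr, so the regular income tax governs.

22,240 kr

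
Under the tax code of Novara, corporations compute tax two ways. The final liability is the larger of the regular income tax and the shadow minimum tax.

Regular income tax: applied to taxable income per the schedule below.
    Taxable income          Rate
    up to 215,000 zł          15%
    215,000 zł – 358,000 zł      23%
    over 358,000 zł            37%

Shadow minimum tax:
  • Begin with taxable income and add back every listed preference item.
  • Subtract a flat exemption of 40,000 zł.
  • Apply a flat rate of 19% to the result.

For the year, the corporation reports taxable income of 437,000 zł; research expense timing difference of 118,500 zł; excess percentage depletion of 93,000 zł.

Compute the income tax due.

115,615 zł

Regular income tax:
  215,000 zł × 15% = 32,250 zł
  143,000 zł × 23% = 32,890 zł
  79,000 zł × 37% = 29,230 zł
  → 94,370 zł

Shadow minimum tax:
  Adjusted income: 437,000 zł + 118,500 zł + 93,000 zł = 648,500 zł
  Less exemption 40,000 zł → base 608,500 zł
  608,500 zł × 19% = 115,615 zł

115,615 zł > 94,370 zł, so the shadow minimum tax is the binding amount.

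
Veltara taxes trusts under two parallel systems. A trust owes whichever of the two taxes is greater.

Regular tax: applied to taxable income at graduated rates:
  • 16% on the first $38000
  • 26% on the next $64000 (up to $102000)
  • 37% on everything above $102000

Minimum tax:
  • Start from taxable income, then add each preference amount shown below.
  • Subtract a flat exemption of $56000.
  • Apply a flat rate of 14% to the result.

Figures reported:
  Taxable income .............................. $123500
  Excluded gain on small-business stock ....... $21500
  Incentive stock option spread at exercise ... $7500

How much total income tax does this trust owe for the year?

Minimum tax:
  Adjusted income: $123500 + $21500 + $7500 = $152500
  Less exemption $56000 → base $96500
  $96500 × 14% = $13510

Regular tax:
  $38000 × 16% = $6080
  $64000 × 26% = $16640
  $21500 × 37% = $7955
  → $30675

$30675 > $13510, so the regular tax governs.

$30675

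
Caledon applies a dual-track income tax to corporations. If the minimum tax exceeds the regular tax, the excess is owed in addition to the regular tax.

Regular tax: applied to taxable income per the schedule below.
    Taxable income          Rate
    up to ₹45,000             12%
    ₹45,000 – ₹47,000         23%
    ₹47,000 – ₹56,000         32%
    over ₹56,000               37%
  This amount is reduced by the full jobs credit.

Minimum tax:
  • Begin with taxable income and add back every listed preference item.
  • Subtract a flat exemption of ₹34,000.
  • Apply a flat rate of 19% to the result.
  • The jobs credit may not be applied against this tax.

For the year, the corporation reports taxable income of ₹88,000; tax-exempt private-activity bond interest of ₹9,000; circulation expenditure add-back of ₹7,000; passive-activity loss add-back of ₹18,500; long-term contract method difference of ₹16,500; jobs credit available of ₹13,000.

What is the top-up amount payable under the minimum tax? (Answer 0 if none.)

₹12,370

Regular tax:
  ₹45,000 × 12% = ₹5,400
  ₹2,000 × 23% = ₹460
  ₹9,000 × 32% = ₹2,880
  ₹32,000 × 37% = ₹11,840
  → ₹20,580
  Less jobs credit ₹13,000 → ₹7,580

Minimum tax:
  Adjusted income: ₹88,000 + ₹9,000 + ₹7,000 + ₹18,500 + ₹16,500 = ₹139,000
  Less exemption ₹34,000 → base ₹105,000
  ₹105,000 × 19% = ₹19,950

Excess of minimum tax over regular tax: ₹19,950 − ₹7,580 = ₹12,370.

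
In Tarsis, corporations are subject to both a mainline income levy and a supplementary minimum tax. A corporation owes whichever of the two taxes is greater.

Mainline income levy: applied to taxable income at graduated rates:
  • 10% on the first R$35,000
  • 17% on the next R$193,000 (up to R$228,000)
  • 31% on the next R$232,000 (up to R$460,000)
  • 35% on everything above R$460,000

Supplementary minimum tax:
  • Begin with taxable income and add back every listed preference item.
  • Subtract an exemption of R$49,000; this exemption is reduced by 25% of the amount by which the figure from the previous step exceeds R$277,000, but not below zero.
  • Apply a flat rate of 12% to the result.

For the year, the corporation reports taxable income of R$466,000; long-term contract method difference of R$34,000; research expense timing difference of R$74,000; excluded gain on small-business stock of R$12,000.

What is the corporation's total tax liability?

Supplementary minimum tax:
  Adjusted income: R$466,000 + R$34,000 + R$74,000 + R$12,000 = R$586,000
  Exemption: 25% × (R$586,000 − R$277,000) = R$77,250 ≥ R$49,000, so the exemption is fully phased out
  Base: R$586,000 − R$0 = R$586,000
  R$586,000 × 12% = R$70,320

Mainline income levy:
  R$35,000 × 10% = R$3,500
  R$193,000 × 17% = R$32,810
  R$232,000 × 31% = R$71,920
  R$6,000 × 35% = R$2,100
  → R$110,330

R$110,330 > R$70,320, so the mainline income levy governs.

R$110,330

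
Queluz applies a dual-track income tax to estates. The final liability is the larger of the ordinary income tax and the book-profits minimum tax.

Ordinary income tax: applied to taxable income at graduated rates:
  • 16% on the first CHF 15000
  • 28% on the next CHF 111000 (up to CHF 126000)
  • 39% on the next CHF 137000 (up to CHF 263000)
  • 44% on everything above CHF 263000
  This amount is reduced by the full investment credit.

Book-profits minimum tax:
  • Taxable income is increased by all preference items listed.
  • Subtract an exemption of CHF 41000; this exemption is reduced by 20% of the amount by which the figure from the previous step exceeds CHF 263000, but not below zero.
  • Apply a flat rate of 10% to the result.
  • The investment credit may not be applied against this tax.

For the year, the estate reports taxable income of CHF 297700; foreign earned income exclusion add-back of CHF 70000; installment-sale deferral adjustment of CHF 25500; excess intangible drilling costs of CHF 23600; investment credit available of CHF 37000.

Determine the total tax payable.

CHF 65178

Book-profits minimum tax:
  Adjusted income: CHF 297700 + CHF 70000 + CHF 25500 + CHF 23600 = CHF 416800
  Exemption: CHF 41000 − 20% × (CHF 416800 − CHF 263000) = CHF 41000 − CHF 30760 = CHF 10240
  Base: CHF 416800 − CHF 10240 = CHF 406560
  CHF 406560 × 10% = CHF 40656

Ordinary income tax:
  CHF 15000 × 16% = CHF 2400
  CHF 111000 × 28% = CHF 31080
  CHF 137000 × 39% = CHF 53430
  CHF 34700 × 44% = CHF 15268
  → CHF 102178
  Less investment credit CHF 37000 → CHF 65178

CHF 65178 > CHF 40656, so the ordinary income tax governs.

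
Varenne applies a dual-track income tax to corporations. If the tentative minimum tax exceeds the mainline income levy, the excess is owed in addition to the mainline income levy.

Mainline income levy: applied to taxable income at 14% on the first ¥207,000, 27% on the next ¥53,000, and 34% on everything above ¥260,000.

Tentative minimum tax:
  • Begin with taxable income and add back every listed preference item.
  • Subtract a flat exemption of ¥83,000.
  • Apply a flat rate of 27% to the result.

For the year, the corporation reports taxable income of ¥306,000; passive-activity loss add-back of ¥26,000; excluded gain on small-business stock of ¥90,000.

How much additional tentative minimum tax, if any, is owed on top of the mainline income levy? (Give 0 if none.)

¥32,600

Tentative minimum tax:
  Adjusted income: ¥306,000 + ¥26,000 + ¥90,000 = ¥422,000
  Less exemption ¥83,000 → base ¥339,000
  ¥339,000 × 27% = ¥91,530

Mainline income levy:
  ¥207,000 × 14% = ¥28,980
  ¥53,000 × 27% = ¥14,310
  ¥46,000 × 34% = ¥15,640
  → ¥58,930

Excess of tentative minimum tax over mainline income levy: ¥91,530 − ¥58,930 = ¥32,600.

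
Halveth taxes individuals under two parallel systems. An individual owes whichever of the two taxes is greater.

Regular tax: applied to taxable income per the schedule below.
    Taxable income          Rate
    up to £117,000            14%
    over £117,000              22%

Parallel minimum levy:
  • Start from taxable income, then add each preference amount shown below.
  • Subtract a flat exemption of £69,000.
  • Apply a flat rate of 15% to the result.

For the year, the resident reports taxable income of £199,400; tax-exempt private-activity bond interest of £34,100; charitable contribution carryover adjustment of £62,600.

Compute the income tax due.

£34,508

Regular tax:
  £117,000 × 14% = £16,380
  £82,400 × 22% = £18,128
  → £34,508

Parallel minimum levy:
  Adjusted income: £199,400 + £34,100 + £62,600 = £296,100
  Less exemption £69,000 → base £227,100
  £227,100 × 15% = £34,065

£34,508 > £34,065, so the regular tax governs.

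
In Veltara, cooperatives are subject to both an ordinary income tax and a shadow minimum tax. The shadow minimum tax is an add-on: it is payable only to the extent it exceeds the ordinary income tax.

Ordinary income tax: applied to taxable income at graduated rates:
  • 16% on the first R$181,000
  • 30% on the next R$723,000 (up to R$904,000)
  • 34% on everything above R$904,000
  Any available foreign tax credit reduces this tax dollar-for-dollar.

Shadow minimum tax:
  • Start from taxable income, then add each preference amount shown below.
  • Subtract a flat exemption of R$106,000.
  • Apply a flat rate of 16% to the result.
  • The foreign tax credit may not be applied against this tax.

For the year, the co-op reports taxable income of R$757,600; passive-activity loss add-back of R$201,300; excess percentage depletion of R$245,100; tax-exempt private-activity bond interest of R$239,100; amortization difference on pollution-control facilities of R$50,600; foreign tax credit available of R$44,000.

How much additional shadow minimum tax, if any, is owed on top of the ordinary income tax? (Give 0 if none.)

R$64,092

Shadow minimum tax:
  Adjusted income: R$757,600 + R$201,300 + R$245,100 + R$239,100 + R$50,600 = R$1,493,700
  Less exemption R$106,000 → base R$1,387,700
  R$1,387,700 × 16% = R$222,032

Ordinary income tax:
  R$181,000 × 16% = R$28,960
  R$576,600 × 30% = R$172,980
  → R$201,940
  Less foreign tax credit R$44,000 → R$157,940

Excess of shadow minimum tax over ordinary income tax: R$222,032 − R$157,940 = R$64,092.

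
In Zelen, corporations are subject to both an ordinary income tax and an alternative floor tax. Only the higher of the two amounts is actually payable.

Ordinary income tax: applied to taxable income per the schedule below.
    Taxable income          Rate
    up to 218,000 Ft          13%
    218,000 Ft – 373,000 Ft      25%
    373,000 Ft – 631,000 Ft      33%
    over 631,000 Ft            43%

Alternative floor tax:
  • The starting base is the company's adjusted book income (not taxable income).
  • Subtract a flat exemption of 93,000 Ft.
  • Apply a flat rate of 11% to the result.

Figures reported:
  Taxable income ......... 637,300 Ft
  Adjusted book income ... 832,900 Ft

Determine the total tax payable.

154,939 Ft

Alternative floor tax:
  Base (adjusted book income): 832,900 Ft
  Less exemption 93,000 Ft → base 739,900 Ft
  739,900 Ft × 11% = 81,389 Ft

Ordinary income tax:
  218,000 Ft × 13% = 28,340 Ft
  155,000 Ft × 25% = 38,750 Ft
  258,000 Ft × 33% = 85,140 Ft
  6,300 Ft × 43% = 2,709 Ft
  → 154,939 Ft

154,939 Ft > 81,389 Ft, so the ordinary income tax governs.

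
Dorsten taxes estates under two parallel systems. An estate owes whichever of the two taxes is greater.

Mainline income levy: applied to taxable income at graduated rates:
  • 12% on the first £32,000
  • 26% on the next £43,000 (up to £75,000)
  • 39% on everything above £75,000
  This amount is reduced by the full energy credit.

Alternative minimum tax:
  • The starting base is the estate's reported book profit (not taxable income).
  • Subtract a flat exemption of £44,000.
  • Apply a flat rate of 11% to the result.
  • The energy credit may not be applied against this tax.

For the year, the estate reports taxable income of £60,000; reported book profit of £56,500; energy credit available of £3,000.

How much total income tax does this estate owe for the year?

£8,120

Mainline income levy:
  £32,000 × 12% = £3,840
  £28,000 × 26% = £7,280
  → £11,120
  Less energy credit £3,000 → £8,120

Alternative minimum tax:
  Base (reported book profit): £56,500
  Less exemption £44,000 → base £12,500
  £12,500 × 11% = £1,375

£8,120 > £1,375, so the mainline income levy governs.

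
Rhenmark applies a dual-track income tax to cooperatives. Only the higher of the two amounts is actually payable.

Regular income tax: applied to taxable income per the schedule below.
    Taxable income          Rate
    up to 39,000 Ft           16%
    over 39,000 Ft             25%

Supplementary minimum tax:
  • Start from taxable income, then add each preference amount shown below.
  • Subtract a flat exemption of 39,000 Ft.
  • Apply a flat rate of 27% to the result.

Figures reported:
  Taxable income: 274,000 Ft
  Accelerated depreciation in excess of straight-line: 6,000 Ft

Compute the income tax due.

65,070 Ft

Regular income tax:
  39,000 Ft × 16% = 6,240 Ft
  235,000 Ft × 25% = 58,750 Ft
  → 64,990 Ft

Supplementary minimum tax:
  Adjusted income: 274,000 Ft + 6,000 Ft = 280,000 Ft
  Less exemption 39,000 Ft → base 241,000 Ft
  241,000 Ft × 27% = 65,070 Ft

65,070 Ft > 64,990 Ft, so the supplementary minimum tax is the binding amount.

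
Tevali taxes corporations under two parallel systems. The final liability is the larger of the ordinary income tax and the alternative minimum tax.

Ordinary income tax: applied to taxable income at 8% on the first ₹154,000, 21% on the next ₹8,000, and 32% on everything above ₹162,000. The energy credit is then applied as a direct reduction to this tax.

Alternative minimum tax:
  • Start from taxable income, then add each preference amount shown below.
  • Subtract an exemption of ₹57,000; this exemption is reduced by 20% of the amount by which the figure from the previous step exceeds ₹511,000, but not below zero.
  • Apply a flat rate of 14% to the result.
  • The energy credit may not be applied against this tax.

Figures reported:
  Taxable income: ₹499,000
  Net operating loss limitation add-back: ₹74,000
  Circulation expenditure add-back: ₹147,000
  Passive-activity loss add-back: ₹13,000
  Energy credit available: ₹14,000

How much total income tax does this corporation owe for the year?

₹107,840

Ordinary income tax:
  ₹154,000 × 8% = ₹12,320
  ₹8,000 × 21% = ₹1,680
  ₹337,000 × 32% = ₹107,840
  → ₹121,840
  Less energy credit ₹14,000 → ₹107,840

Alternative minimum tax:
  Adjusted income: ₹499,000 + ₹74,000 + ₹147,000 + ₹13,000 = ₹733,000
  Exemption: ₹57,000 − 20% × (₹733,000 − ₹511,000) = ₹57,000 − ₹44,400 = ₹12,600
  Base: ₹733,000 − ₹12,600 = ₹720,400
  ₹720,400 × 14% = ₹100,856

₹107,840 > ₹100,856, so the ordinary income tax governs.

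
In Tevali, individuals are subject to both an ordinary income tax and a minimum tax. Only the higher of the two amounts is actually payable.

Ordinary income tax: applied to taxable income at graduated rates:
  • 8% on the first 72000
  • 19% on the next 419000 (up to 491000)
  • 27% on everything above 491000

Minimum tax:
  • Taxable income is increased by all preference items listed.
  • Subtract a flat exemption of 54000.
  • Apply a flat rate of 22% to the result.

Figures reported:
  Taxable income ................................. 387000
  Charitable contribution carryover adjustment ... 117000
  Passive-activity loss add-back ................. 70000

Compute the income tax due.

Ordinary income tax:
  72000 × 8% = 5760
  315000 × 19% = 59850
  → 65610

Minimum tax:
  Adjusted income: 387000 + 117000 + 70000 = 574000
  Less exemption 54000 → base 520000
  520000 × 22% = 114400

114400 > 65610, so the minimum tax is the binding amount.

114400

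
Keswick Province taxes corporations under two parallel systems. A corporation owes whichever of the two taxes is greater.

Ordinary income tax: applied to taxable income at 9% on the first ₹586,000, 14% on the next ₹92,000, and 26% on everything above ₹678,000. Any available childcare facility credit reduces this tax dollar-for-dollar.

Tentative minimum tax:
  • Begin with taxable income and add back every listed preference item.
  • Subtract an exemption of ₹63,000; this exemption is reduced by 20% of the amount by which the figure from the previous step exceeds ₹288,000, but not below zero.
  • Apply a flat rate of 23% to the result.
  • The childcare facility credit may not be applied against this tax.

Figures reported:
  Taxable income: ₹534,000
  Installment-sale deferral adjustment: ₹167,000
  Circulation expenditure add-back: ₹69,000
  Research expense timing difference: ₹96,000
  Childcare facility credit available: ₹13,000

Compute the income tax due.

Tentative minimum tax:
  Adjusted income: ₹534,000 + ₹167,000 + ₹69,000 + ₹96,000 = ₹866,000
  Exemption: 20% × (₹866,000 − ₹288,000) = ₹115,600 ≥ ₹63,000, so the exemption is fully phased out
  Base: ₹866,000 − ₹0 = ₹866,000
  ₹866,000 × 23% = ₹199,180

Ordinary income tax:
  ₹534,000 × 9% = ₹48,060
  Less childcare facility credit ₹13,000 → ₹35,060

₹199,180 > ₹35,060, so the tentative minimum tax is the binding amount.

₹199,180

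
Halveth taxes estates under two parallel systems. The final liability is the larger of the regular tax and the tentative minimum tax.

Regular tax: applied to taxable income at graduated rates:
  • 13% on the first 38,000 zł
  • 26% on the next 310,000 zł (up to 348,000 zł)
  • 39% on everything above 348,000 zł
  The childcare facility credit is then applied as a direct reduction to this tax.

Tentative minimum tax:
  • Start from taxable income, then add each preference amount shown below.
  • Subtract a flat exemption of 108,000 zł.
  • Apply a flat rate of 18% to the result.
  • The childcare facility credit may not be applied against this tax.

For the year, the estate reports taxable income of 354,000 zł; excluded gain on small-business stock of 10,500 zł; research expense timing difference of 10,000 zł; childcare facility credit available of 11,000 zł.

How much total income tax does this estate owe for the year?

Tentative minimum tax:
  Adjusted income: 354,000 zł + 10,500 zł + 10,000 zł = 374,500 zł
  Less exemption 108,000 zł → base 266,500 zł
  266,500 zł × 18% = 47,970 zł

Regular tax:
  38,000 zł × 13% = 4,940 zł
  310,000 zł × 26% = 80,600 zł
  6,000 zł × 39% = 2,340 zł
  → 87,880 zł
  Less childcare facility credit 11,000 zł → 76,880 zł

76,880 zł > 47,970 zł, so the regular tax governs.

76,880 zł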